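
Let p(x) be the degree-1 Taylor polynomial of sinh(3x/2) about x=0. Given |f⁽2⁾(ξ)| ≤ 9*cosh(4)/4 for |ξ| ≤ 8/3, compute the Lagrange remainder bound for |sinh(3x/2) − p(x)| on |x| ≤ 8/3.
8*cosh(4)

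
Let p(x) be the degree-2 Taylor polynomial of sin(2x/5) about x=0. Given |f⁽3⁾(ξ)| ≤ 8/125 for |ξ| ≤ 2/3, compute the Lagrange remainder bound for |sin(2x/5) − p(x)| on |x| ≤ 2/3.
32/10125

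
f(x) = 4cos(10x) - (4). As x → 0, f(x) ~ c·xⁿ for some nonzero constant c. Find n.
2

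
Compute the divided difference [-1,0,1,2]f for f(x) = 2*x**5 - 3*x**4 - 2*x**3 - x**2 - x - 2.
2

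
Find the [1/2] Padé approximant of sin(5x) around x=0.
5*x/(25*x**2/6 + 1)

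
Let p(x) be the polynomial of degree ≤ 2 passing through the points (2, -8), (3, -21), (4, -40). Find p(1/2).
1/4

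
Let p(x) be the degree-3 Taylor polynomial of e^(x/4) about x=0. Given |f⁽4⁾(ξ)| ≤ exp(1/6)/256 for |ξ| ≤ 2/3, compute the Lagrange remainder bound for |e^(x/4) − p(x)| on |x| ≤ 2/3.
exp(1/6)/31104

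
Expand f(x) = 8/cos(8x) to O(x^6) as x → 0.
8 + 256*x**2 + 20480*x**4/3 + O(x**6)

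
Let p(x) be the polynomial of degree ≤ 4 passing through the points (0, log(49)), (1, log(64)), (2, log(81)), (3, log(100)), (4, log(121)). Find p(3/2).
-5*log(10)/16 - 5*log(7)/64 + 3*log(11)/64 + 45*log(2)/16 + 45*log(3)/16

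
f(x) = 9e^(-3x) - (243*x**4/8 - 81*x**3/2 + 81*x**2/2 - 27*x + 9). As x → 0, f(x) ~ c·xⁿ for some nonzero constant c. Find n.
5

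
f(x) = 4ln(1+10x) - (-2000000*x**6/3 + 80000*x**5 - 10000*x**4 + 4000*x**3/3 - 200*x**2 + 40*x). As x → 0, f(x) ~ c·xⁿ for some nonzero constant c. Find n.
7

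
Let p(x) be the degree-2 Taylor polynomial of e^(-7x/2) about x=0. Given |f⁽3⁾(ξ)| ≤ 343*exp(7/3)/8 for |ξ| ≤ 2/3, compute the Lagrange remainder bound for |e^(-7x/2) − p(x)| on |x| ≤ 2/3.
343*exp(7/3)/162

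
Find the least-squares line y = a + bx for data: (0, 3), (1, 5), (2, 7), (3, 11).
a = 13/5, b = 13/5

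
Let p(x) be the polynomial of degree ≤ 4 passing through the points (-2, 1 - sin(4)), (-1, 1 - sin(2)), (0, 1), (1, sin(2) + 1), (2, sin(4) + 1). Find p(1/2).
-sin(4)/16 + 5*sin(2)/8 + 1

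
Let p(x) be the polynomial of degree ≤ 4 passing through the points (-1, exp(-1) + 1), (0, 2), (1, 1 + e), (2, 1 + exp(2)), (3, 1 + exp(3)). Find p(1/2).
(-5 + e*(-20*exp(2) + 3*exp(3) + 188 + 90*e))*exp(-1)/128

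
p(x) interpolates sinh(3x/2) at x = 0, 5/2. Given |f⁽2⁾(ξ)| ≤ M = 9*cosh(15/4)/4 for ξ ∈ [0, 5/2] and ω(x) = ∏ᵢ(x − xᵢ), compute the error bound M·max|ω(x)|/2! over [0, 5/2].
225*cosh(15/4)/128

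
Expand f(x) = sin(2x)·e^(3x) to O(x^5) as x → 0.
2*x + 6*x**2 + 23*x**3/3 + 5*x**4 + O(x**5)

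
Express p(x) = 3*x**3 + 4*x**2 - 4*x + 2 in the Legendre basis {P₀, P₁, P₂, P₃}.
(10/3)P₀ + (-11/5)P₁ + (8/3)P₂ + (6/5)P₃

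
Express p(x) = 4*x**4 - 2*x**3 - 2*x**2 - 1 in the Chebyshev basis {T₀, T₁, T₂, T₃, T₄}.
(-1/2)T₀ + (-3/2)T₁ + T₂ + (-1/2)T₃ + (1/2)T₄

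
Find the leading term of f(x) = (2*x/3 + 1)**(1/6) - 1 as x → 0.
x/9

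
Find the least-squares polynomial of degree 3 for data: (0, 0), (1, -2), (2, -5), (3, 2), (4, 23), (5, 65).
23/126 + (-839/756)x + (-713/252)x² + (61/54)x³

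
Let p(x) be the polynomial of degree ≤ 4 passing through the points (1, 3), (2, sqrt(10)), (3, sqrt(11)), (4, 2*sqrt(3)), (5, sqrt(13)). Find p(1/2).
-105*sqrt(10)/32 - 45*sqrt(3)/16 + 35*sqrt(13)/128 + 945/128 + 189*sqrt(11)/64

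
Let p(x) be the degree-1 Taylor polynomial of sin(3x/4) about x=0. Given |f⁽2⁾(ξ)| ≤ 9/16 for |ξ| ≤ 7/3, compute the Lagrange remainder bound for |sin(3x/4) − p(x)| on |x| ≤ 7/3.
49/32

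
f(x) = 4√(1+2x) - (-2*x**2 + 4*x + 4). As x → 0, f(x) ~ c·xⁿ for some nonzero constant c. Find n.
3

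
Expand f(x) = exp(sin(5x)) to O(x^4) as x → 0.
1 + 5*x + 25*x**2/2 + O(x**4)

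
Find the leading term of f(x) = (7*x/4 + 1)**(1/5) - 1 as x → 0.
7*x/20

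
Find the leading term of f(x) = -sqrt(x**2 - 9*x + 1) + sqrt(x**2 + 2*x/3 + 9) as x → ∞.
29/6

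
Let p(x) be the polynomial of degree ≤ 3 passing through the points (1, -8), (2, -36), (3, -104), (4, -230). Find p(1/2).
-27/8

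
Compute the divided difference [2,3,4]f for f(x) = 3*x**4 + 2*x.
165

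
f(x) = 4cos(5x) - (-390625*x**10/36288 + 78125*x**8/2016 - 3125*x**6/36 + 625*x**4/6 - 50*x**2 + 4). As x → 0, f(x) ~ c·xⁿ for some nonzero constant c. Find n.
12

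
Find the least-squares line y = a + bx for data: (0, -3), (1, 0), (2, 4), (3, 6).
a = -29/10, b = 31/10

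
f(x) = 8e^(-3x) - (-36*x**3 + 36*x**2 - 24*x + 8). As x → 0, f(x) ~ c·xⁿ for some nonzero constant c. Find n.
4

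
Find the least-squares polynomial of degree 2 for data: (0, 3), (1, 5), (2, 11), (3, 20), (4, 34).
107/35 + (-1/70)x + (27/14)x²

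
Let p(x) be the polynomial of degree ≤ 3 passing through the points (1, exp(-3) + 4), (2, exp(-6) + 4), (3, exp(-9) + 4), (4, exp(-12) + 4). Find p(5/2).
(-exp(9) - 1 + 9*exp(3) + 9*exp(6) + 64*exp(12))*exp(-12)/16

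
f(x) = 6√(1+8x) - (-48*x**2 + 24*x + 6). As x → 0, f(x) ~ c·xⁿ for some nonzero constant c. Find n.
3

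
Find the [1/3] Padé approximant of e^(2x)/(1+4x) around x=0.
(7*x/10 + 1)/(37*x**3/15 - 23*x**2/5 + 27*x/10 + 1)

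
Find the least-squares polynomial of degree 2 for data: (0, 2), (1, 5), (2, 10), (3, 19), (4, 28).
66/35 + (71/35)x + (8/7)x²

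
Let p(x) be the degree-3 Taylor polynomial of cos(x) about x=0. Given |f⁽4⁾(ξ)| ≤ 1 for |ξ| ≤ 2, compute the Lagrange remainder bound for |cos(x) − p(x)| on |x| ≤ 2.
2/3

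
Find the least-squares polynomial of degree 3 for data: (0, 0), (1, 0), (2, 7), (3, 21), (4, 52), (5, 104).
-13/63 + (116/189)x + (-37/63)x² + (25/27)x³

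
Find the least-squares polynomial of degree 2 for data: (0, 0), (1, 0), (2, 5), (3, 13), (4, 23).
-11/35 + (-47/70)x + (23/14)x²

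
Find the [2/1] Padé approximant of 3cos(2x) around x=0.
3 - 6*x**2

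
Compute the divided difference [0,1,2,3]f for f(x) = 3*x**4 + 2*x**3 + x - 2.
20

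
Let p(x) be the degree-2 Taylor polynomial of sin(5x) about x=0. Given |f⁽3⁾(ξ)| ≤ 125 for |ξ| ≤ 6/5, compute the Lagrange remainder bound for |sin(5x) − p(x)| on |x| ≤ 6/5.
36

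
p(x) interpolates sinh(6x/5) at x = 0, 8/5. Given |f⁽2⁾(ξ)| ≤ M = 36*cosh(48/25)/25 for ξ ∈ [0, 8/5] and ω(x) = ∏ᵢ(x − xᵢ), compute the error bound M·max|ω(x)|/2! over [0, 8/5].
288*cosh(48/25)/625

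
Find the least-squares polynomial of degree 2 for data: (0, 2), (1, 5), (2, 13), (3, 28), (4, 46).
66/35 + (37/70)x + (37/14)x²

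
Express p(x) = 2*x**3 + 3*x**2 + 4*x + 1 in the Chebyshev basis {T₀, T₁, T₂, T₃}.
(5/2)T₀ + (11/2)T₁ + (3/2)T₂ + (1/2)T₃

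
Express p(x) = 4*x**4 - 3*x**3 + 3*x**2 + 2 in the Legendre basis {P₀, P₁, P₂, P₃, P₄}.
(19/5)P₀ + (-9/5)P₁ + (30/7)P₂ + (-6/5)P₃ + (32/35)P₄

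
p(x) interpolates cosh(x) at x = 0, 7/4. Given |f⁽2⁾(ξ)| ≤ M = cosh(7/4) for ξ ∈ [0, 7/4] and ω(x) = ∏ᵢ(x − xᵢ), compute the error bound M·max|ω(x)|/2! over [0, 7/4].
49*cosh(7/4)/128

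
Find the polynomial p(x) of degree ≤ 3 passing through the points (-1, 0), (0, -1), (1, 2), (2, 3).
-x**3 + 2*x**2 + 2*x - 1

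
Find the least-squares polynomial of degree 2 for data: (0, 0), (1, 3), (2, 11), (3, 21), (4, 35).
-6/35 + (68/35)x + (12/7)x²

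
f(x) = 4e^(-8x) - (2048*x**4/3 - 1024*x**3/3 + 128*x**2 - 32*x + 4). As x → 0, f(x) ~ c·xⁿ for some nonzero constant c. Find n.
5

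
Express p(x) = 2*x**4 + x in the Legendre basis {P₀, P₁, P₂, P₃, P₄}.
(2/5)P₀ + P₁ + (8/7)P₂ + (16/35)P₄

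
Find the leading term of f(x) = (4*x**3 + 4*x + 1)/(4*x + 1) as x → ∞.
x**2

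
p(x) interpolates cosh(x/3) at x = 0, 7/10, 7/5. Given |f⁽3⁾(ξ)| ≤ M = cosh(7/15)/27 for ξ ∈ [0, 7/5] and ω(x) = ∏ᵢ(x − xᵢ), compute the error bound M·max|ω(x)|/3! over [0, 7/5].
343*sqrt(3)*cosh(7/15)/729000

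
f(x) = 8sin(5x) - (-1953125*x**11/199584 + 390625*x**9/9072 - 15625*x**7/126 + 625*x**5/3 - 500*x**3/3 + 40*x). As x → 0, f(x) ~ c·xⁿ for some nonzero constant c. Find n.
13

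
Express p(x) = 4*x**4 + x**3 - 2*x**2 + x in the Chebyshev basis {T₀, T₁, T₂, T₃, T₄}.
(1/2)T₀ + (7/4)T₁ + T₂ + (1/4)T₃ + (1/2)T₄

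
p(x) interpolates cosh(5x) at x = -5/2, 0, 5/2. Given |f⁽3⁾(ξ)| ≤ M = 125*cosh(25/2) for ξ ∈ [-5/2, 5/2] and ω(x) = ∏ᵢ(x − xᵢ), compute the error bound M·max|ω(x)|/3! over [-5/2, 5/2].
15625*sqrt(3)*cosh(25/2)/216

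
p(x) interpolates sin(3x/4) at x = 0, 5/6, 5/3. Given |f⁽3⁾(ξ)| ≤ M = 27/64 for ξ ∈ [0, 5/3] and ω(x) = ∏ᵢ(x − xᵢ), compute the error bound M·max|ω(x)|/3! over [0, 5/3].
125*sqrt(3)/13824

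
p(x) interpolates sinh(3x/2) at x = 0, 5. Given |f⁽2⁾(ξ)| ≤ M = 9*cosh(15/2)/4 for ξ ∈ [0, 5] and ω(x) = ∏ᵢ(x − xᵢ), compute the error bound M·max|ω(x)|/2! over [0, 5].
225*cosh(15/2)/32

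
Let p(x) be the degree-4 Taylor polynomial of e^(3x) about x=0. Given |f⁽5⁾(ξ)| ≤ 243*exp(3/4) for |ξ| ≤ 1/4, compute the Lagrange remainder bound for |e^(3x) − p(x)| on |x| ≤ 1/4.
81*exp(3/4)/40960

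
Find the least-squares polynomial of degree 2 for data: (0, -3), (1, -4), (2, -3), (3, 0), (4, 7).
-99/35 + (-96/35)x + (9/7)x²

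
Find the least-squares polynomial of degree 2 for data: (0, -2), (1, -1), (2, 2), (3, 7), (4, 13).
-73/35 + (13/35)x + (6/7)x²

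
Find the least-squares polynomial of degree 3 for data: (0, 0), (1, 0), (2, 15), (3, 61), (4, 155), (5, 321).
-11/42 + (191/252)x + (-241/84)x² + (28/9)x³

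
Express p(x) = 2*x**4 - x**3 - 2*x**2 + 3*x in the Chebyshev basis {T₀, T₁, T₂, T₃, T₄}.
(-1/4)T₀ + (9/4)T₁ + (-1/4)T₃ + (1/4)T₄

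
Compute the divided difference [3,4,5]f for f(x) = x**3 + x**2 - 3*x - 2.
13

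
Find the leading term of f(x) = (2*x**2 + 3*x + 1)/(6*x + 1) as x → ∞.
x/3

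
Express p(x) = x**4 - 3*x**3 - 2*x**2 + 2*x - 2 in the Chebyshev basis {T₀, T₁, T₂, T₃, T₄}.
(-21/8)T₀ + (-1/4)T₁ + (-1/2)T₂ + (-3/4)T₃ + (1/8)T₄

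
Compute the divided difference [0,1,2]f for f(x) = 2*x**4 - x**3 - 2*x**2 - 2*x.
9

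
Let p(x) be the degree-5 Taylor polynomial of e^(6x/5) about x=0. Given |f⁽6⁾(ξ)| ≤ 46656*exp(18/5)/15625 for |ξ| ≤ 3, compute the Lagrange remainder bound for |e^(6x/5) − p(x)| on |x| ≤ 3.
236196*exp(18/5)/78125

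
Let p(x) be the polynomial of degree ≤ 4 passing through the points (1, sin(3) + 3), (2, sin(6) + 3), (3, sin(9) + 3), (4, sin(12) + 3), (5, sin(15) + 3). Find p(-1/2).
1155*sin(3)/128 + 315*sin(15)/128 + 3 - 693*sin(6)/32 - 385*sin(12)/32 + 1485*sin(9)/64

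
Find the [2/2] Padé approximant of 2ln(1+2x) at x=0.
4*x*(x + 1)/(2*x**2/3 + 2*x + 1)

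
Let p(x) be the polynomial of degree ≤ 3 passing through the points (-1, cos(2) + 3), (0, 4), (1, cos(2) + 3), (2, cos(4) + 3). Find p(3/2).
cos(2) + 5*cos(4)/16 + 43/16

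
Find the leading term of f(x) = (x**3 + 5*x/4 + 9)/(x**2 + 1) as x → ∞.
x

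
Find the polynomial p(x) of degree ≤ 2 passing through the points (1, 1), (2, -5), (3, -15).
3 - 2*x**2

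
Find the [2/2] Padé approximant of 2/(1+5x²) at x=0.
2/(5*x**2 + 1)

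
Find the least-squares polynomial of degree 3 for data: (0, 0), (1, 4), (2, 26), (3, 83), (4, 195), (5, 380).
-1/18 + (1387/756)x + (-85/126)x² + (335/108)x³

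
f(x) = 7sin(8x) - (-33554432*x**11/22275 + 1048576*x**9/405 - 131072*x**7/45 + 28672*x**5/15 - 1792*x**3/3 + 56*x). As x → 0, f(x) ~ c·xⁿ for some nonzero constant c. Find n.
13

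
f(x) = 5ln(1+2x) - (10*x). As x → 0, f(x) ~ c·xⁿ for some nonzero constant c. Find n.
2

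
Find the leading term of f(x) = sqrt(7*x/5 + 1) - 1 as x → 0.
7*x/10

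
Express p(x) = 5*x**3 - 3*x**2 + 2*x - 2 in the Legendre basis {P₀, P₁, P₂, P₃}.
(-3)P₀ + (5)P₁ + (-2)P₂ + (2)P₃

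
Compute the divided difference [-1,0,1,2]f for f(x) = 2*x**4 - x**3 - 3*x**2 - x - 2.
3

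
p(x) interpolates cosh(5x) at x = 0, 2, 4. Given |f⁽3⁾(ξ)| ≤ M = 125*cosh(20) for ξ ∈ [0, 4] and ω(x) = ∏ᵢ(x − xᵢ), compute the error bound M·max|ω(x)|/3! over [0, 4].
1000*sqrt(3)*cosh(20)/27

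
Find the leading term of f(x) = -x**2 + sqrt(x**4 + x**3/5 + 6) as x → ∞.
x/10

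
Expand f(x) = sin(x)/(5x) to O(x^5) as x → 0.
1/5 - x**2/30 + x**4/600 + O(x**5)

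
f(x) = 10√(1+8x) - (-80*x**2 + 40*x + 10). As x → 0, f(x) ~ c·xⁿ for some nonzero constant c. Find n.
3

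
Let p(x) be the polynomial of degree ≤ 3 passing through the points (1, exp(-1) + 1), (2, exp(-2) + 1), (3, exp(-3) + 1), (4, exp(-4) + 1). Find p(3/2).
(-5*e + 1 + 5*exp(3) + 15*exp(2) + 16*exp(4))*exp(-4)/16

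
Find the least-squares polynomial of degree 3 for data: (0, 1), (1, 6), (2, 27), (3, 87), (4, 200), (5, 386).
7/6 + (293/252)x + (1/42)x² + (109/36)x³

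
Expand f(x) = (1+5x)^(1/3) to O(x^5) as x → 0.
1 + 5*x/3 - 25*x**2/9 + 625*x**3/81 - 6250*x**4/243 + O(x**5)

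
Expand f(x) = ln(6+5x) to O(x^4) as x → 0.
log(6) + 5*x/6 - 25*x**2/72 + 125*x**3/648 + O(x**4)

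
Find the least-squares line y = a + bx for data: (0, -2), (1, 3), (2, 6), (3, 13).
a = -11/5, b = 24/5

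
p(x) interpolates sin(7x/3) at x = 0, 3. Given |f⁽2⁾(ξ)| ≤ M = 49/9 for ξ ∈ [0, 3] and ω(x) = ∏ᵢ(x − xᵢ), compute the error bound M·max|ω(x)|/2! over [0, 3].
49/8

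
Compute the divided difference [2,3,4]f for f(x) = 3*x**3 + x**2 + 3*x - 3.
28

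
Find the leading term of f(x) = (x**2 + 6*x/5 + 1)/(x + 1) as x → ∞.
x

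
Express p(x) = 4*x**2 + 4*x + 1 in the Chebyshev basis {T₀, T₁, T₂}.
(3)T₀ + (4)T₁ + (2)T₂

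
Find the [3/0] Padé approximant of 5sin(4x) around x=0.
-160*x**3/3 + 20*x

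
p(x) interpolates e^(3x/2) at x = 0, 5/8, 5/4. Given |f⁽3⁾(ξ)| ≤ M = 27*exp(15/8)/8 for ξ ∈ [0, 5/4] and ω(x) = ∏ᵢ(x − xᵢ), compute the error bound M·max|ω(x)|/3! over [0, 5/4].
125*sqrt(3)*exp(15/8)/4096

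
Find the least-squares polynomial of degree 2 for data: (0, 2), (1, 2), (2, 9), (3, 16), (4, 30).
9/5 - x + (2)x²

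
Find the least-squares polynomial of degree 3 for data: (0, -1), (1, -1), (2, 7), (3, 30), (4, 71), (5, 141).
-23/21 + (-92/63)x + (29/42)x² + (19/18)x³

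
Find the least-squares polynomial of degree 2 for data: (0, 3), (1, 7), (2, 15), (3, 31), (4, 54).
118/35 + (-19/35)x + (23/7)x²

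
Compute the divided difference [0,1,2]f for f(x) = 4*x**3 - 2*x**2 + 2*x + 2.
10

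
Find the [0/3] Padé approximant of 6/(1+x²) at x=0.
6/(x**2 + 1)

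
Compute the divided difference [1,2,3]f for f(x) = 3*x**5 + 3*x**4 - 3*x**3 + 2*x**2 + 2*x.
329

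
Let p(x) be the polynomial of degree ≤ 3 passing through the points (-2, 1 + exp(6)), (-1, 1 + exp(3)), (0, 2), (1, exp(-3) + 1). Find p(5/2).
((-35*exp(6) - 173 + 135*exp(3))*exp(3) + 105)*exp(-3)/16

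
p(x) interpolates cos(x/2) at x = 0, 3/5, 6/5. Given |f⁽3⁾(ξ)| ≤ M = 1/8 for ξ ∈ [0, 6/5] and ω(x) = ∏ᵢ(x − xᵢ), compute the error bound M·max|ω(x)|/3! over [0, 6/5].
sqrt(3)/1000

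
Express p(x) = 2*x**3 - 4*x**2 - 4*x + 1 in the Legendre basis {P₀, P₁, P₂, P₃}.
(-1/3)P₀ + (-14/5)P₁ + (-8/3)P₂ + (4/5)P₃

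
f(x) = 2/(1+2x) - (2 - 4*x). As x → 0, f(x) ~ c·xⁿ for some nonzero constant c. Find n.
2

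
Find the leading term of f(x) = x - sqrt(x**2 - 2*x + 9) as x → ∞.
1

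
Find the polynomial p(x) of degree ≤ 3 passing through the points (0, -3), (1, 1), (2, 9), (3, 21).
2*x**2 + 2*x - 3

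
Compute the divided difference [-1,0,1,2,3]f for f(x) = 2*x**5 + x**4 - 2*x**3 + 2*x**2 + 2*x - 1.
11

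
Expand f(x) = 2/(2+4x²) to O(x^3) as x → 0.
1 - 2*x**2 + O(x**3)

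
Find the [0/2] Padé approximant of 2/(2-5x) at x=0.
1/(1 - 5*x/2)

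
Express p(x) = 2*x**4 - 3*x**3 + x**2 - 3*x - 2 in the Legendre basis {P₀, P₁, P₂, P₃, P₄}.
(-19/15)P₀ + (-24/5)P₁ + (38/21)P₂ + (-6/5)P₃ + (16/35)P₄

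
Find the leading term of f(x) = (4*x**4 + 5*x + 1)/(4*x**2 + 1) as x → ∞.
x**2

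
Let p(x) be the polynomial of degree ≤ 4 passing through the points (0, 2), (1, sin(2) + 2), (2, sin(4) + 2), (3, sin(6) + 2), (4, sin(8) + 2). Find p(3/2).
45*sin(4)/64 + 3*sin(8)/128 - 5*sin(6)/32 + 15*sin(2)/32 + 2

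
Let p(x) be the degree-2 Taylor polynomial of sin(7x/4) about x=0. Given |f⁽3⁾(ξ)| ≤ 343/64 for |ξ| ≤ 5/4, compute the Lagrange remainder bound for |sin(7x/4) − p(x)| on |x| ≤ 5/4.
42875/24576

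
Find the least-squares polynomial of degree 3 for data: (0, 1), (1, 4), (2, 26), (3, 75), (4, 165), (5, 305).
58/63 + (-691/378)x + (859/252)x² + (197/108)x³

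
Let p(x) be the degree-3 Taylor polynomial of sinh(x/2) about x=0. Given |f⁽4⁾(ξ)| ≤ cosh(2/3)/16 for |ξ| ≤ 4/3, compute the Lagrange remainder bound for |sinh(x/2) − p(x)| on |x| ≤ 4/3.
2*cosh(2/3)/243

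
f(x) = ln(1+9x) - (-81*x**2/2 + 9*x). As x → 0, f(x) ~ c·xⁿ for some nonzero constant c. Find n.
3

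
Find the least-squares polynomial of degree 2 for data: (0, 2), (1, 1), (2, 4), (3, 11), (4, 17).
11/7 + (-8/7)x + (9/7)x²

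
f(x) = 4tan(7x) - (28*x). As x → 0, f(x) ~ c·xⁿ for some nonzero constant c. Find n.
3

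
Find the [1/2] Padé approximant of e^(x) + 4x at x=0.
(103*x/21 + 1)/(-x**2/42 - 2*x/21 + 1)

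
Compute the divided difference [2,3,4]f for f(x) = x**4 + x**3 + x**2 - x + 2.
65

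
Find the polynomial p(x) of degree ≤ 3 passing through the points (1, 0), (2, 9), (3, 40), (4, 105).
2*x**3 - x**2 - 2*x + 1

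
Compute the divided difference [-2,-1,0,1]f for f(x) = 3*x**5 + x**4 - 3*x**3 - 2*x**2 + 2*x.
10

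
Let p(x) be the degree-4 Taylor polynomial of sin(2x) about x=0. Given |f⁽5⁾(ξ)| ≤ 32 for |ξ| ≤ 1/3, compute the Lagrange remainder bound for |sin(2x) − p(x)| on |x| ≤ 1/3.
4/3645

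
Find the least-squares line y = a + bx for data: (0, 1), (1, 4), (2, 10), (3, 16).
a = 1/10, b = 51/10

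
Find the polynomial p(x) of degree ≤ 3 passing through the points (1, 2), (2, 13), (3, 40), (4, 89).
x**3 + 2*x**2 - 2*x + 1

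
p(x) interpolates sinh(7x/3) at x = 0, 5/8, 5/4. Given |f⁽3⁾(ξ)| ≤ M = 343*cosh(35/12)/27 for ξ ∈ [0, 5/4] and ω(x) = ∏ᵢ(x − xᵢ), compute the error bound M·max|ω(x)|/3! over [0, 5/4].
42875*sqrt(3)*cosh(35/12)/373248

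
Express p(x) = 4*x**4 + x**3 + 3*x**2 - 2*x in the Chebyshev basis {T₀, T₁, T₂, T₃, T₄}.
(3)T₀ + (-5/4)T₁ + (7/2)T₂ + (1/4)T₃ + (1/2)T₄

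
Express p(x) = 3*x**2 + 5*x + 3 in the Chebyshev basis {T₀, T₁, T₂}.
(9/2)T₀ + (5)T₁ + (3/2)T₂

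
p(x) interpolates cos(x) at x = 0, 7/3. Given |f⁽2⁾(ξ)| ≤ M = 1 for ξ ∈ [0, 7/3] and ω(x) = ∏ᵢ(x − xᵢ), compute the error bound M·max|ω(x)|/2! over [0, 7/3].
49/72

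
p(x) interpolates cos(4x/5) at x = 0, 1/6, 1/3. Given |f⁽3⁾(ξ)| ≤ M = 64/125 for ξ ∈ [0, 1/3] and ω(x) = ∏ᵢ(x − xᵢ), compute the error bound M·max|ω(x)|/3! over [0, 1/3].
8*sqrt(3)/91125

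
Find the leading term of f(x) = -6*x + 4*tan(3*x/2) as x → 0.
9*x**3/2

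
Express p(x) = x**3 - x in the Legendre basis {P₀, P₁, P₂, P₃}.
(-2/5)P₁ + (2/5)P₃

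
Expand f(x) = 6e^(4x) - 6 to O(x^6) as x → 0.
24*x + 48*x**2 + 64*x**3 + 64*x**4 + 256*x**5/5 + O(x**6)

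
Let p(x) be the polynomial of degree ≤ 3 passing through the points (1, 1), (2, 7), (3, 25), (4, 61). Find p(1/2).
5/8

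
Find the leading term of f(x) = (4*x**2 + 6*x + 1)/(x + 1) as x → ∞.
4*x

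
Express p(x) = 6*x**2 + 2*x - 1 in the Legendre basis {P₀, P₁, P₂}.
P₀ + (2)P₁ + (4)P₂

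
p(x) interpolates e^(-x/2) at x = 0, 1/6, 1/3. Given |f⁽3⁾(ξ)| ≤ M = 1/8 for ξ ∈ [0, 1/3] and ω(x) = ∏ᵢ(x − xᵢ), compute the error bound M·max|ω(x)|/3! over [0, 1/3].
sqrt(3)/46656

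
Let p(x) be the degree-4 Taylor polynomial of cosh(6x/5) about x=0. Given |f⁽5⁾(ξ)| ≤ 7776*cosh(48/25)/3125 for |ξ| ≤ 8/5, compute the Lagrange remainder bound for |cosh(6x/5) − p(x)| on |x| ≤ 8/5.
10616832*cosh(48/25)/48828125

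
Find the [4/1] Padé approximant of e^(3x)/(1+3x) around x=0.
(159*x**4/40 + 21*x**3/5 + 9*x**2/2 + 44*x/15 + 1)/(44*x/15 + 1)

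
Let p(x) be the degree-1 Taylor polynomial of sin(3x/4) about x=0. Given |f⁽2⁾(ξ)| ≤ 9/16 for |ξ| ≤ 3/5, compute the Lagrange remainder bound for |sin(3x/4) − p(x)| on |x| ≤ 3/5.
81/800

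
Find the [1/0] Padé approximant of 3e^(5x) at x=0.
15*x + 3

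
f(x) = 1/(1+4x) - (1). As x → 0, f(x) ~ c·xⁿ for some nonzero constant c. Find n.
1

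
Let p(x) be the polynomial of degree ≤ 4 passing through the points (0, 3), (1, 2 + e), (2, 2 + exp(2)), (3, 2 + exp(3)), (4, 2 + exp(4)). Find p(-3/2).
-385*exp(3)/32 - 693*e/32 + 1411/128 + 315*exp(4)/128 + 1485*exp(2)/64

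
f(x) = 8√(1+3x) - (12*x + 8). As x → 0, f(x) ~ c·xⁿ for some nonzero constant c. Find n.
2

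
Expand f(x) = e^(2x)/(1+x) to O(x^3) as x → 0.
1 + x + x**2 + O(x**3)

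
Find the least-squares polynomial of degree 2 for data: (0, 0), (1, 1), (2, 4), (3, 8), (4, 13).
-4/35 + (51/70)x + (9/14)x²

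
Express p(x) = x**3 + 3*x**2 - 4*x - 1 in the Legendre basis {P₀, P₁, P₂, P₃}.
(-17/5)P₁ + (2)P₂ + (2/5)P₃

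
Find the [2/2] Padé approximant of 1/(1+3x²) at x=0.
1/(3*x**2 + 1)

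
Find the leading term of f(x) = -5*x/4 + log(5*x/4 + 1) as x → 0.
-25*x**2/32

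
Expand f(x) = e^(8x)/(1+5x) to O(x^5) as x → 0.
1 + 3*x + 17*x**2 + x**3/3 + 169*x**4 + O(x**5)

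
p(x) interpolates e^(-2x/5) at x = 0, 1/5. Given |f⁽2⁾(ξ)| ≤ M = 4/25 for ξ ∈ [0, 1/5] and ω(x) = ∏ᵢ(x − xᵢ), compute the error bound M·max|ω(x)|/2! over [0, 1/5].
1/1250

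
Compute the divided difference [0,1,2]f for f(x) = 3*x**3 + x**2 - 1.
10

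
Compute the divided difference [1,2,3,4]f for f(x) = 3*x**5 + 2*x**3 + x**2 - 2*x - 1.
197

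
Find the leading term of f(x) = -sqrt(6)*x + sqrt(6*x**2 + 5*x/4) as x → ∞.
5*sqrt(6)/48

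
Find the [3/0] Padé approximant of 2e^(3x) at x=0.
9*x**3 + 9*x**2 + 6*x + 2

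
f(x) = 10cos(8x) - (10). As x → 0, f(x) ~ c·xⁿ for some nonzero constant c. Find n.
2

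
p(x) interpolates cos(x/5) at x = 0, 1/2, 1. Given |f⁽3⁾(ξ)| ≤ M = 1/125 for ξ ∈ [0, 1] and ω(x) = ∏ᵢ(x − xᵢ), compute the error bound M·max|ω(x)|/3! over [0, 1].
sqrt(3)/27000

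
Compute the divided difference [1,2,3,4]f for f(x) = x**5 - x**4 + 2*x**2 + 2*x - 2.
55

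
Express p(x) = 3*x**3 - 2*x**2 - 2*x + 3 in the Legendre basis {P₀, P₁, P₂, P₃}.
(7/3)P₀ + (-1/5)P₁ + (-4/3)P₂ + (6/5)P₃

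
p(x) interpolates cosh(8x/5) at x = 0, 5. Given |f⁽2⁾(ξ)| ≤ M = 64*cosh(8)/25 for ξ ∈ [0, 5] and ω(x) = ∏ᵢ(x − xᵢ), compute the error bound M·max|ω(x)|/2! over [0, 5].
8*cosh(8)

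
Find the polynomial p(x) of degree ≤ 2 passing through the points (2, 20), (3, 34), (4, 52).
2*x**2 + 4*x + 4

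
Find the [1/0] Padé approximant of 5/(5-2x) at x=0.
2*x/5 + 1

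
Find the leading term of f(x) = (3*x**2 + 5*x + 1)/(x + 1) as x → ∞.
3*x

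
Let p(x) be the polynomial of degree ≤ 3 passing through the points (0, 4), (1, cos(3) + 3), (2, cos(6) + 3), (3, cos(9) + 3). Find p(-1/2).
-5*cos(9)/16 + 21*cos(6)/16 - 35*cos(3)/16 + 83/16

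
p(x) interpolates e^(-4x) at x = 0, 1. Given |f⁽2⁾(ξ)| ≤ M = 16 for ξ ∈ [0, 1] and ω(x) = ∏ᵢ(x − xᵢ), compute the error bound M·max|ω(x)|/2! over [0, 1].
2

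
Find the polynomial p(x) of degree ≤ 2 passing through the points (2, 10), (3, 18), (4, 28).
x**2 + 3*x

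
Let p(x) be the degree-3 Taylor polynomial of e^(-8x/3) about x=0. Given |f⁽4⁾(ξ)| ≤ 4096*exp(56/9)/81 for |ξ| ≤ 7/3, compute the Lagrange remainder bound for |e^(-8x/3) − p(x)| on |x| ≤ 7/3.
1229312*exp(56/9)/19683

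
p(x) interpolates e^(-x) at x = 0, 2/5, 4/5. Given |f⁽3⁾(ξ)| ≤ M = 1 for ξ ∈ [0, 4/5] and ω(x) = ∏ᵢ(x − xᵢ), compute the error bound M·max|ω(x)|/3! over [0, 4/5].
8*sqrt(3)/3375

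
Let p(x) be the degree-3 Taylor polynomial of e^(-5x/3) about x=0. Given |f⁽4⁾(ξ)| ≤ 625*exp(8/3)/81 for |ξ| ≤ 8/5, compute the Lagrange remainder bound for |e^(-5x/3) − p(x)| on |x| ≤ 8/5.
512*exp(8/3)/243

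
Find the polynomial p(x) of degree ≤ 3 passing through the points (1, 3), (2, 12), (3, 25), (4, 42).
2*x**2 + 3*x - 2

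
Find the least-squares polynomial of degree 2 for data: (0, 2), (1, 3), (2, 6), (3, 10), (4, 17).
72/35 + (-1/70)x + (13/14)x²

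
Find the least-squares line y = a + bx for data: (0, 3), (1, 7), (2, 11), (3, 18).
a = 12/5, b = 49/10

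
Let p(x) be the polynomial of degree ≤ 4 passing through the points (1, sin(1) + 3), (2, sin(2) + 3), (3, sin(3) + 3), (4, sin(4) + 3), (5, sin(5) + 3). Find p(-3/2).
-2145*sin(2)/32 + 1155*sin(5)/128 + 3 + 5005*sin(3)/64 + 3003*sin(1)/128 - 1365*sin(4)/32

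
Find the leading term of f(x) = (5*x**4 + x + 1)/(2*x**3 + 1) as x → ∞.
5*x/2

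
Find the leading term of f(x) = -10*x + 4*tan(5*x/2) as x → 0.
125*x**3/6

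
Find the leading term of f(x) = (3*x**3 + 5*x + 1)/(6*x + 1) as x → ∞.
x**2/2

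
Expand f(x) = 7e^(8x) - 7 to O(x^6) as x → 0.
56*x + 224*x**2 + 1792*x**3/3 + 3584*x**4/3 + 28672*x**5/15 + O(x**6)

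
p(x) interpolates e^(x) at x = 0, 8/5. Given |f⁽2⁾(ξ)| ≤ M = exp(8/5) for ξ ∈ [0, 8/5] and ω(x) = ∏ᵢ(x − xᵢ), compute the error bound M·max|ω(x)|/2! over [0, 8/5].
8*exp(8/5)/25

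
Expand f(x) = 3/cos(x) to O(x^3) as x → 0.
3 + 3*x**2/2 + O(x**3)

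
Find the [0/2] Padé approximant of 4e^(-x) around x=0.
4/(x**2/2 + x + 1)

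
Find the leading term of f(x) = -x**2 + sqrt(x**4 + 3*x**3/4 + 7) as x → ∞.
3*x/8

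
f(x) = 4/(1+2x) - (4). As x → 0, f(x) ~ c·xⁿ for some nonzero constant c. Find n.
1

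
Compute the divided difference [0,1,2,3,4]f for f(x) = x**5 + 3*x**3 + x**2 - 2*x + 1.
10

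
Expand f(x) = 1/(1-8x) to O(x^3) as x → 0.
1 + 8*x + 64*x**2 + O(x**3)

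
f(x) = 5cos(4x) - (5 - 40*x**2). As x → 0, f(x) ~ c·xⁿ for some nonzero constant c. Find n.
4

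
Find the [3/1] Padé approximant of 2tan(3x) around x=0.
18*x**3 + 6*x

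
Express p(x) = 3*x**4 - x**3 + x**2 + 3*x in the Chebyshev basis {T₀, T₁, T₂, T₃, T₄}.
(13/8)T₀ + (9/4)T₁ + (2)T₂ + (-1/4)T₃ + (3/8)T₄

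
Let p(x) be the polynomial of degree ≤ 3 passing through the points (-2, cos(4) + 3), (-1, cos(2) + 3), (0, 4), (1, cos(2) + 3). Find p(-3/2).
cos(2) + 5*cos(4)/16 + 43/16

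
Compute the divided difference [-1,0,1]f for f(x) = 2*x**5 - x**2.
-1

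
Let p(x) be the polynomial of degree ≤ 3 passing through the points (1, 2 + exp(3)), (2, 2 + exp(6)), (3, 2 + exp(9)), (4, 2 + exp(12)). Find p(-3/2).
-105*exp(12)/16 - 495*exp(6)/16 + 2 + 231*exp(3)/16 + 385*exp(9)/16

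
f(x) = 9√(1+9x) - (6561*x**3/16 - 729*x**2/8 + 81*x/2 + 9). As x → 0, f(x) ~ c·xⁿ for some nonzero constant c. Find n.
4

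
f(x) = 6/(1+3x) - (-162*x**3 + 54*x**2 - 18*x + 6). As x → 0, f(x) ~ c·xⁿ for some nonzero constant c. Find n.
4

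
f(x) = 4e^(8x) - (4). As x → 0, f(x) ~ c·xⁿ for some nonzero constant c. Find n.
1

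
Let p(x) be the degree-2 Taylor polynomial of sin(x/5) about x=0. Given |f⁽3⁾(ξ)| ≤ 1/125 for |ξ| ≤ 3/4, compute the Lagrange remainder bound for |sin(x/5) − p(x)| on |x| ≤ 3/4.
9/16000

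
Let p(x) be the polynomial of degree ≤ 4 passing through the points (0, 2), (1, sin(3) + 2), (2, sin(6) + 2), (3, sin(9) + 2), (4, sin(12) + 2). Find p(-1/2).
189*sin(6)/64 - 45*sin(9)/32 - 105*sin(3)/32 + 35*sin(12)/128 + 2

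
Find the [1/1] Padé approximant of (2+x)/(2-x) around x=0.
(x/2 + 1)/(1 - x/2)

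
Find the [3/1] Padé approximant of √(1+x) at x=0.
(-x**3/64 + 3*x**2/16 + 9*x/8 + 1)/(5*x/8 + 1)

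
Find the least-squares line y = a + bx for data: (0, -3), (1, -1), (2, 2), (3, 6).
a = -7/2, b = 3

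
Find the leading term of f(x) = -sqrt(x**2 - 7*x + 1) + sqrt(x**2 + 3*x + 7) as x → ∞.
5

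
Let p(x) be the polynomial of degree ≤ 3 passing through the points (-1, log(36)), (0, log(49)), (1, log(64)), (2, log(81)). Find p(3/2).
log(96*2**(3/4)*21**(3/8)/7)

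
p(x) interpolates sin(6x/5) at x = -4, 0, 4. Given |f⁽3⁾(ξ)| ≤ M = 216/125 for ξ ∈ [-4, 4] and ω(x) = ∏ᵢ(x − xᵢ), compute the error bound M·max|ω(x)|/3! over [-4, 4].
512*sqrt(3)/125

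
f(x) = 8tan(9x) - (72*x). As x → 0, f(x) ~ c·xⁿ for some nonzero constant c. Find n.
3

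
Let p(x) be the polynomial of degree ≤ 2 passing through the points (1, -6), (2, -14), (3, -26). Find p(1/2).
-7/2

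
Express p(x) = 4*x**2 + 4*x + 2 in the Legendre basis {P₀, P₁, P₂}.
(10/3)P₀ + (4)P₁ + (8/3)P₂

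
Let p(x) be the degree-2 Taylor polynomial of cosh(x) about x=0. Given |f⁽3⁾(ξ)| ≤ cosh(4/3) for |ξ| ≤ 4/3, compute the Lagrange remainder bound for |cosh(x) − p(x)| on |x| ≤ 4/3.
32*cosh(4/3)/81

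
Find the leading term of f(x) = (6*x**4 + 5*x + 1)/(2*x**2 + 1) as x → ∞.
3*x**2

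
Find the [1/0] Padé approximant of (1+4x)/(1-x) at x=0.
5*x + 1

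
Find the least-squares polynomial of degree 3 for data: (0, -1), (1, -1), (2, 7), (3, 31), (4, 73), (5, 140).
-58/63 + (-631/189)x + (527/252)x² + (91/108)x³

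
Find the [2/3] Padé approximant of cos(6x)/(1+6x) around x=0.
(1 - 15*x**2)/(18*x**3 + 3*x**2 + 6*x + 1)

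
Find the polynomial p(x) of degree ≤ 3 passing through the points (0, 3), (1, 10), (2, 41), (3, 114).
3*x**3 + 3*x**2 + x + 3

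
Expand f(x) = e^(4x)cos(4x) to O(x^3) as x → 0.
1 + 4*x + O(x**3)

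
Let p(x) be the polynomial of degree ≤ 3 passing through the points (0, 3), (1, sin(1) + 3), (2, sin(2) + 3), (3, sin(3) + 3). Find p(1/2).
-5*sin(2)/16 + sin(3)/16 + 15*sin(1)/16 + 3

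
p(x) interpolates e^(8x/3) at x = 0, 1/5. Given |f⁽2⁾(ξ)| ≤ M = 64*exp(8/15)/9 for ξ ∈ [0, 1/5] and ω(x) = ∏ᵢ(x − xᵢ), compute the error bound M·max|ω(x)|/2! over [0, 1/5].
8*exp(8/15)/225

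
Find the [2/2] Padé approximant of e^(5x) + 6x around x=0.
(85*x**2/12 + 149*x/14 + 1)/(-125*x**2/84 - 5*x/14 + 1)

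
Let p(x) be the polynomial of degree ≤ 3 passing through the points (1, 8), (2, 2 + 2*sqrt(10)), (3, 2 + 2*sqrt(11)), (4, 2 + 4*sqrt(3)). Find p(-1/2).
-189*sqrt(10)/8 - 35*sqrt(3)/4 + 331/8 + 135*sqrt(11)/8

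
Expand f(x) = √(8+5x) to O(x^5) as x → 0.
2*sqrt(2) + 5*sqrt(2)*x/8 - 25*sqrt(2)*x**2/256 + 125*sqrt(2)*x**3/4096 - 3125*sqrt(2)*x**4/262144 + O(x**5)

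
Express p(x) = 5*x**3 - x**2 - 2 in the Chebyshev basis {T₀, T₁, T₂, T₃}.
(-5/2)T₀ + (15/4)T₁ + (-1/2)T₂ + (5/4)T₃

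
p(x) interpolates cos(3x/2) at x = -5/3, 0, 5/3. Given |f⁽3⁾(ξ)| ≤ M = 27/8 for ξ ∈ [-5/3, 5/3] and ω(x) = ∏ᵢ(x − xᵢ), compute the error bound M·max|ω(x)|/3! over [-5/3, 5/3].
125*sqrt(3)/216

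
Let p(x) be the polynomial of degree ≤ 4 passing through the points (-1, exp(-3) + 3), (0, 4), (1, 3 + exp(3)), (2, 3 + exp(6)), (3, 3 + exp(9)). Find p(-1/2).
((-5*exp(9) - 70*exp(3) + 524 + 28*exp(6))*exp(3) + 35)*exp(-3)/128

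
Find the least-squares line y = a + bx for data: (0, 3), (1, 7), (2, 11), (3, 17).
a = 13/5, b = 23/5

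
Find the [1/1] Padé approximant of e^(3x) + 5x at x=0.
(119*x/16 + 1)/(1 - 9*x/16)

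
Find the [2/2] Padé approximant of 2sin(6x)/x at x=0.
(12 - 252*x**2/5)/(9*x**2/5 + 1)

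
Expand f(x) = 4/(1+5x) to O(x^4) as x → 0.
4 - 20*x + 100*x**2 - 500*x**3 + O(x**4)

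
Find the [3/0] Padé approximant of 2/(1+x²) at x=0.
2 - 2*x**2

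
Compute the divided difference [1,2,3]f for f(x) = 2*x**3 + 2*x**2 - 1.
14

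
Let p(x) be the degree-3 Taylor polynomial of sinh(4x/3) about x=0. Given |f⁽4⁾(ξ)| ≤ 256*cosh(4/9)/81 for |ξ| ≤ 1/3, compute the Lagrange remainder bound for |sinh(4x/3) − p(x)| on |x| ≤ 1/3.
32*cosh(4/9)/19683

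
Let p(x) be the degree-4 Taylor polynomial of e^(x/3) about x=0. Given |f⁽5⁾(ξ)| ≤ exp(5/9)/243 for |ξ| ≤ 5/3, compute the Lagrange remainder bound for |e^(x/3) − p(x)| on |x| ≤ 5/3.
625*exp(5/9)/1417176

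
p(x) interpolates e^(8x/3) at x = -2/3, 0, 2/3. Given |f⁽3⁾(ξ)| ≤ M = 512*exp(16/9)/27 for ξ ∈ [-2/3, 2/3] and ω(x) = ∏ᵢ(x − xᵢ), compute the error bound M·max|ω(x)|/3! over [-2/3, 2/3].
4096*sqrt(3)*exp(16/9)/19683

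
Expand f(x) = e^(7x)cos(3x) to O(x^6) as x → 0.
1 + 7*x + 20*x**2 + 77*x**3/3 - 41*x**4/6 - 2807*x**5/30 + O(x**6)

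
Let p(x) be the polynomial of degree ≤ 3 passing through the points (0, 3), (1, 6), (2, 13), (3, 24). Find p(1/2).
4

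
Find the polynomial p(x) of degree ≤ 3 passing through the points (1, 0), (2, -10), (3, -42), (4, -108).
-2*x**3 + x**2 + x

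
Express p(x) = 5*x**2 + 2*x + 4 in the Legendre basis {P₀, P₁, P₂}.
(17/3)P₀ + (2)P₁ + (10/3)P₂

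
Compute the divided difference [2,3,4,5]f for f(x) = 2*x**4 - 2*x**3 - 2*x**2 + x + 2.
26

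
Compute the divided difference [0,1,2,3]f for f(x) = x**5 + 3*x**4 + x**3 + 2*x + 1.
44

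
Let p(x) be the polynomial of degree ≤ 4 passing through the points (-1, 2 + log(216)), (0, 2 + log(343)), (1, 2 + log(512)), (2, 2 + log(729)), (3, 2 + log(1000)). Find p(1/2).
2 + log(448*2**(9/32)*3**(121/128)*5**(9/128)*7**(13/32)/9)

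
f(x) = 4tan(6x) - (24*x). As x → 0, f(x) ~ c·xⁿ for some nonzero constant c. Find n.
3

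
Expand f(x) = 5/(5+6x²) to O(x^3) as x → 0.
1 - 6*x**2/5 + O(x**3)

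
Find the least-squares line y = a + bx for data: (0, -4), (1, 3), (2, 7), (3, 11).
a = -31/10, b = 49/10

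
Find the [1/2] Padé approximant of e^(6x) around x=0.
(2*x + 1)/(6*x**2 - 4*x + 1)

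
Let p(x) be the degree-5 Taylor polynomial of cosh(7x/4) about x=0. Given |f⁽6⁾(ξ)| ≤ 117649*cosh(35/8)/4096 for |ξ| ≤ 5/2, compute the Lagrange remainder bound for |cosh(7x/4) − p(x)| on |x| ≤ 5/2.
367653125*cosh(35/8)/37748736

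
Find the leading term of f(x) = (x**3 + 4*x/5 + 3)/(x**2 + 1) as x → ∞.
x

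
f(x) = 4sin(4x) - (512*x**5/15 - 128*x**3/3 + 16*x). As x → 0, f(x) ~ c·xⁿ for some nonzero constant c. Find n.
7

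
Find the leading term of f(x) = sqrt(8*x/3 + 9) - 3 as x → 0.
4*x/9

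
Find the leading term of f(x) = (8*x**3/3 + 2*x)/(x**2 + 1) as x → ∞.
8*x/3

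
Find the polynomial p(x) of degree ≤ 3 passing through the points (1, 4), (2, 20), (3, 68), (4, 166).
3*x**3 - 2*x**2 + x + 2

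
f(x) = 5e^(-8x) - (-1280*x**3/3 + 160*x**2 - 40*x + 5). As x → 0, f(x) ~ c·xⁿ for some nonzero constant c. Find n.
4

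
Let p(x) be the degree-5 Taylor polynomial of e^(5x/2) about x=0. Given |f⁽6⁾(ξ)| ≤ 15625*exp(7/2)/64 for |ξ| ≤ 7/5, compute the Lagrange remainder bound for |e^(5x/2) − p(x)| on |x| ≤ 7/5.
117649*exp(7/2)/46080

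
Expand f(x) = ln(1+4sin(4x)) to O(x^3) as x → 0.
16*x - 128*x**2 + O(x**3)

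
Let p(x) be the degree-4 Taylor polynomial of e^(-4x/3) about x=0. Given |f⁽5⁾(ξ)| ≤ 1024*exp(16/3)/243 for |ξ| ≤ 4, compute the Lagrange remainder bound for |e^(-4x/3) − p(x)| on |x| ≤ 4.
131072*exp(16/3)/3645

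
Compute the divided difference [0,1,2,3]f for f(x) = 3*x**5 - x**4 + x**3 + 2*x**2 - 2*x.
70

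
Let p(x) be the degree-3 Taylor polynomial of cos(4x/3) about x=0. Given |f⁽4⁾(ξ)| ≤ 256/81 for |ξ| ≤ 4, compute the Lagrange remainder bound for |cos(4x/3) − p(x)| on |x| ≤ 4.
8192/243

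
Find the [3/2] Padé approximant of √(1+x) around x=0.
(x**3/32 + 9*x**2/16 + 3*x/2 + 1)/(3*x**2/16 + x + 1)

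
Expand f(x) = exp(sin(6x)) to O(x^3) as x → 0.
1 + 6*x + 18*x**2 + O(x**3)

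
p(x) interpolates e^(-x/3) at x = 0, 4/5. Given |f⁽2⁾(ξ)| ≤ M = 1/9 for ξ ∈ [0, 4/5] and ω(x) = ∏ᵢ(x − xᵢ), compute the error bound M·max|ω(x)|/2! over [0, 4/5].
2/225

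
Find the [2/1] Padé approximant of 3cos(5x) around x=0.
3 - 75*x**2/2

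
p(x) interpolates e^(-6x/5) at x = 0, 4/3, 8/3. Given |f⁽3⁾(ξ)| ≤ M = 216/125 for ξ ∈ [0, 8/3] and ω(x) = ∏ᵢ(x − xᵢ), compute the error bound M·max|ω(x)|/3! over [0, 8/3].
512*sqrt(3)/3375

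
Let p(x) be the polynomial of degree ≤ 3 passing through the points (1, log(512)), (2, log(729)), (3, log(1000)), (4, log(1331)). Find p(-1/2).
-567*log(3)/8 - 105*log(11)/16 + 945*log(2)/16 + 405*log(10)/16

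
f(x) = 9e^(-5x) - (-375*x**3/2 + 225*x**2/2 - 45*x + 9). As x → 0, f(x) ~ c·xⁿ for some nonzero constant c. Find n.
4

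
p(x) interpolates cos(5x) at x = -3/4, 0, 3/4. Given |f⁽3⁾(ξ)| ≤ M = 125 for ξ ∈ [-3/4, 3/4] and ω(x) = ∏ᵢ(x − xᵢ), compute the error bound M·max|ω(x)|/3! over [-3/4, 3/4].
125*sqrt(3)/64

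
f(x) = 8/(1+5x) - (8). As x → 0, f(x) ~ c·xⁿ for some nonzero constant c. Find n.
1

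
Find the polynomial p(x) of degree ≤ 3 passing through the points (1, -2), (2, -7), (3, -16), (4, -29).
-2*x**2 + x - 1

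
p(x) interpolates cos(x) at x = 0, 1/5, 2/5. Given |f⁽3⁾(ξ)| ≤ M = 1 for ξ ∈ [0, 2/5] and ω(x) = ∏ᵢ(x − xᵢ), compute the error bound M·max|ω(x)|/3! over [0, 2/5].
sqrt(3)/3375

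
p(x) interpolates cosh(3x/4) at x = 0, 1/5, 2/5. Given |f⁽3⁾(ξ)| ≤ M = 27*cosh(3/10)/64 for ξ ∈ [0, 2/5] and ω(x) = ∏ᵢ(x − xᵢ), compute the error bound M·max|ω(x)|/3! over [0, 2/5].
sqrt(3)*cosh(3/10)/8000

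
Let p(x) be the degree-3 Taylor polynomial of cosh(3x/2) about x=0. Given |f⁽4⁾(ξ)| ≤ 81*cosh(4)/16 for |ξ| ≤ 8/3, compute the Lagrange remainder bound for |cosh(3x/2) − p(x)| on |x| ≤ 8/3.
32*cosh(4)/3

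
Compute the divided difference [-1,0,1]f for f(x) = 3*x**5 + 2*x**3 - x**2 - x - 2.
-1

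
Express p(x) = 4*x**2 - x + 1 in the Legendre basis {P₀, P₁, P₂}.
(7/3)P₀ - P₁ + (8/3)P₂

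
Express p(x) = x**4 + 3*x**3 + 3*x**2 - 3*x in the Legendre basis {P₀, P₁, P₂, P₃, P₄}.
(6/5)P₀ + (-6/5)P₁ + (18/7)P₂ + (6/5)P₃ + (8/35)P₄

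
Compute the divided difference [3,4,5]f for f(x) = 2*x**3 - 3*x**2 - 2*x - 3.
21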